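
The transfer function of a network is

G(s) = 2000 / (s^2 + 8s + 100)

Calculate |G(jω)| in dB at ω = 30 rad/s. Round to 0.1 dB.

7.6 dB

At s = jω = j30:
quadratic: (j30)² + 8·j30 + 100 = -800 + j240 → |·| ≈ 835.22, ∠ ≈ 163.30°
|G| = 2000 / 835.22 ≈ 2.3946
Gain = 20 log₁₀(2.3946) ≈ 7.58 dB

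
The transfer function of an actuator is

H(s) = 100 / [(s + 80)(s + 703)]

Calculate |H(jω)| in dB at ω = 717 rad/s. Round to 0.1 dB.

-77.2 dB

At s = jω = j717:
pole (s+80): 80 + j717 → |·| = √(80²+717²) = √520489 ≈ 721.45, ∠ = arctan(717/80) ≈ 83.63°
pole (s+703): 703 + j717 → |·| = √(703²+717²) = √1008298 ≈ 1004.1, ∠ = arctan(717/703) ≈ 45.56°
|H| = 100 / 7.2441e+05 ≈ 0.00013804
Gain = 20 log₁₀(0.00013804) ≈ -77.20 dB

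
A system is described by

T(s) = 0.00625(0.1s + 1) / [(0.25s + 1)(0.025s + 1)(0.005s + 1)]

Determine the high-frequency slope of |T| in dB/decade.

Each pole contributes −20 dB/decade at high frequency; each zero contributes +20 dB/decade.
Net: 1 zero(s) − 3 pole(s) → -40 dB/decade.

-40 dB/decade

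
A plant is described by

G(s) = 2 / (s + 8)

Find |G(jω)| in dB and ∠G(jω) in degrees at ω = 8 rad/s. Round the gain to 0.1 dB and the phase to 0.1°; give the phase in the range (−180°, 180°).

Substitute s = j8:
Numerator: 2 = 2 + j0
Denominator: (j8) + 8 = 8 + j8
|N| = √(2² + 0²) ≈ 2, ∠N ≈ 0.00°
|D| = √(8² + 8²) ≈ 11.314, ∠D ≈ 45.00°
|G| = 2 / 11.314 ≈ 0.17677
Gain = 20 log₁₀(0.17677) ≈ -15.05 dB
∠G = 0.00° − 45.00° = -45.00°

-15.1 dB, -45.0°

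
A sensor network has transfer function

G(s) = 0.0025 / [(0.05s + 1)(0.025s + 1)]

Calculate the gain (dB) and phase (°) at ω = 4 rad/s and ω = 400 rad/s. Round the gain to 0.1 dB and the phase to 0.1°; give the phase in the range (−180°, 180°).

ω = 4: -52.3 dB, -17.0°; ω = 400: -98.1 dB, -171.4°

At ω = 4 rad/s:
pole (1 + j4·0.05) = 1 + j0.2 → |·| ≈ 1.0198, ∠ ≈ 11.31°
pole (1 + j4·0.025) = 1 + j0.1 → |·| ≈ 1.005, ∠ ≈ 5.71°
|G| = 0.0025 · 1 / (1.0198 · 1.005) ≈ 0.0024393
Gain = 20 log₁₀(0.0024393) ≈ -52.25 dB
∠G = (0°) − (11.31° + 5.71°) = -17.02°

At ω = 400 rad/s:
pole (1 + j400·0.05) = 1 + j20 → |·| ≈ 20.025, ∠ ≈ 87.14°
pole (1 + j400·0.025) = 1 + j10 → |·| ≈ 10.05, ∠ ≈ 84.29°
|G| = 0.0025 · 1 / (20.025 · 10.05) ≈ 1.2422e-05
Gain = 20 log₁₀(1.2422e-05) ≈ -98.12 dB
∠G = (0°) − (87.14° + 84.29°) = -171.43°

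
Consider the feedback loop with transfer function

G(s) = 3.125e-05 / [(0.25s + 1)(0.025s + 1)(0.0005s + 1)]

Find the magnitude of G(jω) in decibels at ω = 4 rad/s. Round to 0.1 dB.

-93.2 dB

At ω = 4 rad/s:
pole (1 + j4·0.25) = 1 + j1 → |·| ≈ 1.4142, ∠ ≈ 45.00°
pole (1 + j4·0.025) = 1 + j0.1 → |·| ≈ 1.005, ∠ ≈ 5.71°
pole (1 + j4·0.0005) = 1 + j0.002 → |·| ≈ 1, ∠ ≈ 0.11°
|G| = 3.125e-05 · 1 / (1.4142 · 1.005 · 1) ≈ 2.1987e-05
Gain = 20 log₁₀(2.1987e-05) ≈ -93.16 dB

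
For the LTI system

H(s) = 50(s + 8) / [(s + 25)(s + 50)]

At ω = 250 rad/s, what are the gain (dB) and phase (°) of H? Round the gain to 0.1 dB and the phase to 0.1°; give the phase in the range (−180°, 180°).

-14.2 dB, -74.8°

At s = jω = j250:
zero (s+8): 8 + j250 → |·| = √(8²+250²) = √62564 ≈ 250.13, ∠ = arctan(250/8) ≈ 88.17°
pole (s+25): 25 + j250 → |·| = √(25²+250²) = √63125 ≈ 251.25, ∠ = arctan(250/25) ≈ 84.29°
pole (s+50): 50 + j250 → |·| = √(50²+250²) = √65000 ≈ 254.95, ∠ = arctan(250/50) ≈ 78.69°
|H| = 50 · 250.13 / 64056 ≈ 0.19524
Gain = 20 log₁₀(0.19524) ≈ -14.19 dB
∠H = 88.17° − 162.98° = -74.81°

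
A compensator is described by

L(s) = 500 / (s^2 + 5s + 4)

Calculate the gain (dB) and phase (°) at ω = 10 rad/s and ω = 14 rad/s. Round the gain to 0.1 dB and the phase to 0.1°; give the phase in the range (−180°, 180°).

Substitute s = j10:
Numerator: 500 = 500 + j0
Denominator: (j10)^2 + 5(j10) + 4 = -96 + j50
|N| = √(500² + 0²) ≈ 500, ∠N ≈ 0.00°
|D| = √(96² + 50²) ≈ 108.24, ∠D ≈ 152.49°
|L| = 500 / 108.24 ≈ 4.6194
Gain = 20 log₁₀(4.6194) ≈ 13.29 dB
∠L = 0.00° − 152.49° = -152.49°

Substitute s = j14:
Numerator: 500 = 500 + j0
Denominator: (j14)^2 + 5(j14) + 4 = -192 + j70
|N| = √(500² + 0²) ≈ 500, ∠N ≈ 0.00°
|D| = √(192² + 70²) ≈ 204.36, ∠D ≈ 159.97°
|L| = 500 / 204.36 ≈ 2.4467
Gain = 20 log₁₀(2.4467) ≈ 7.77 dB
∠L = 0.00° − 159.97° = -159.97°

ω = 10: 13.3 dB, -152.5°; ω = 14: 7.8 dB, -160.0°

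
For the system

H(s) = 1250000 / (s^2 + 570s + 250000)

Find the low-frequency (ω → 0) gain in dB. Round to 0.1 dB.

H(0) = 1250000 / 250000 = 5
20 log₁₀(5) ≈ 13.98 dB

14.0 dB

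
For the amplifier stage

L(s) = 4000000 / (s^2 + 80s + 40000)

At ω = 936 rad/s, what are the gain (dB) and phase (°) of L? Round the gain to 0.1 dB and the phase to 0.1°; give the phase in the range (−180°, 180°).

13.6 dB, -174.9°

At s = jω = j936:
quadratic: (j936)² + 80·j936 + 40000 = -836096 + j74880 → |·| ≈ 8.3944e+05, ∠ ≈ 174.88°
|L| = 4000000 / 8.3944e+05 ≈ 4.7651
Gain = 20 log₁₀(4.7651) ≈ 13.56 dB
∠L = 0.00° − 174.88° = -174.88°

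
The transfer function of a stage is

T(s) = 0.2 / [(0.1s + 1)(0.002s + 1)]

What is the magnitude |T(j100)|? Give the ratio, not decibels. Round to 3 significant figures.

At ω = 100 rad/s:
pole (1 + j100·0.1) = 1 + j10 → |·| ≈ 10.05, ∠ ≈ 84.29°
pole (1 + j100·0.002) = 1 + j0.2 → |·| ≈ 1.0198, ∠ ≈ 11.31°
|T| = 0.2 · 1 / (10.05 · 1.0198) ≈ 0.019514

0.0195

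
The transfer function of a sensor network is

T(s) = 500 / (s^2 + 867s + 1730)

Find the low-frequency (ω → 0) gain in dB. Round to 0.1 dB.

T(0) = 500 / 1730 ≈ 0.28902
20 log₁₀(0.28902) ≈ -10.78 dB

-10.8 dB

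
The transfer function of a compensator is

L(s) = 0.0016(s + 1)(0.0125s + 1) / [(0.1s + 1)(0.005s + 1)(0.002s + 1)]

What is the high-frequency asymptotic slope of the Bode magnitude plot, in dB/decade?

-20 dB/decade

Each pole contributes −20 dB/decade at high frequency; each zero contributes +20 dB/decade.
Net: 2 zero(s) − 3 pole(s) → -20 dB/decade.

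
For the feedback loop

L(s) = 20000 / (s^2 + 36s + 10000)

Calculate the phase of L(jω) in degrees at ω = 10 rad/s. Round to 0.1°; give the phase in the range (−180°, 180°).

-2.1°

At s = jω = j10:
quadratic: (j10)² + 36·j10 + 10000 = 9900 + j360 → |·| ≈ 9906.5, ∠ ≈ 2.08°
∠L = 0.00° − 2.08° = -2.08°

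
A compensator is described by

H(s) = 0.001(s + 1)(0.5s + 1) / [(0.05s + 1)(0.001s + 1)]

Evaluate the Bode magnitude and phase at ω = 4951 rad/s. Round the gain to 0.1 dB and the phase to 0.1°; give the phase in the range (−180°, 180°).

At ω = 4951 rad/s:
zero (1 + j4951·1) = 1 + j4951 → |·| ≈ 4951, ∠ ≈ 89.99°
zero (1 + j4951·0.5) = 1 + j2475.5 → |·| ≈ 2475.5, ∠ ≈ 89.98°
pole (1 + j4951·0.05) = 1 + j247.55 → |·| ≈ 247.55, ∠ ≈ 89.77°
pole (1 + j4951·0.001) = 1 + j4.951 → |·| ≈ 5.051, ∠ ≈ 78.58°
|H| = 0.001 · 4951 · 2475.5 / (247.55 · 5.051) ≈ 9.802
Gain = 20 log₁₀(9.802) ≈ 19.83 dB
∠H = (89.99° + 89.98°) − (89.77° + 78.58°) = 11.62°

19.8 dB, 11.6°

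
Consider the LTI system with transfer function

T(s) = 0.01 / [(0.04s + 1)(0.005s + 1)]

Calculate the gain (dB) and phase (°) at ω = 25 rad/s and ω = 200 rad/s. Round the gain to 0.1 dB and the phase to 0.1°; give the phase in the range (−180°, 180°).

At ω = 25 rad/s:
pole (1 + j25·0.04) = 1 + j1 → |·| ≈ 1.4142, ∠ ≈ 45.00°
pole (1 + j25·0.005) = 1 + j0.125 → |·| ≈ 1.0078, ∠ ≈ 7.13°
|T| = 0.01 · 1 / (1.4142 · 1.0078) ≈ 0.0070164
Gain = 20 log₁₀(0.0070164) ≈ -43.08 dB
∠T = (0°) − (45.00° + 7.13°) = -52.13°

At ω = 200 rad/s:
pole (1 + j200·0.04) = 1 + j8 → |·| ≈ 8.0623, ∠ ≈ 82.87°
pole (1 + j200·0.005) = 1 + j1 → |·| ≈ 1.4142, ∠ ≈ 45.00°
|T| = 0.01 · 1 / (8.0623 · 1.4142) ≈ 0.00087706
Gain = 20 log₁₀(0.00087706) ≈ -61.14 dB
∠T = (0°) − (82.87° + 45.00°) = -127.87°

ω = 25: -43.1 dB, -52.1°; ω = 200: -61.1 dB, -127.9°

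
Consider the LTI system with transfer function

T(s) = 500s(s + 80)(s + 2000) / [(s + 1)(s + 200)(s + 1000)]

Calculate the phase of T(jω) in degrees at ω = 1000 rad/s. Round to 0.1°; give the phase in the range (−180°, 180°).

At s = jω = j1000:
zero (s+80): 80 + j1000 → |·| = √(80²+1000²) = √1006400 ≈ 1003.2, ∠ = arctan(1000/80) ≈ 85.43°
zero (s+2000): 2000 + j1000 → |·| = √(2000²+1000²) = √5000000 ≈ 2236.1, ∠ = arctan(1000/2000) ≈ 26.57°
zero at origin: s = j1000 → |·| = 1000, ∠ = 90.00°
pole (s+1): 1 + j1000 → |·| = √(1²+1000²) = √1000001 ≈ 1000, ∠ = arctan(1000/1) ≈ 89.94°
pole (s+200): 200 + j1000 → |·| = √(200²+1000²) = √1040000 ≈ 1019.8, ∠ = arctan(1000/200) ≈ 78.69°
pole (s+1000): 1000 + j1000 → |·| = √(1000²+1000²) = √2000000 ≈ 1414.2, ∠ = arctan(1000/1000) ≈ 45.00°
∠T = 202.00° − 213.63° = -11.63°

-11.6°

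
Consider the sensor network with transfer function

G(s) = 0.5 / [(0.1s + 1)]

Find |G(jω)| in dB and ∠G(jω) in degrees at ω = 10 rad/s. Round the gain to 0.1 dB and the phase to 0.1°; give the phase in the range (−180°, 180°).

-9.0 dB, -45.0°

At ω = 10 rad/s:
pole (1 + j10·0.1) = 1 + j1 → |·| ≈ 1.4142, ∠ ≈ 45.00°
|G| = 0.5 · 1 / (1.4142) ≈ 0.35356
Gain = 20 log₁₀(0.35356) ≈ -9.03 dB
∠G = (0°) − (45.00°) = -45.00°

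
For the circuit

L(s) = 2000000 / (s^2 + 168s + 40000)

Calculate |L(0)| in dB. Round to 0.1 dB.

34.0 dB

L(0) = 2000000 / 40000 = 50
20 log₁₀(50) ≈ 33.98 dB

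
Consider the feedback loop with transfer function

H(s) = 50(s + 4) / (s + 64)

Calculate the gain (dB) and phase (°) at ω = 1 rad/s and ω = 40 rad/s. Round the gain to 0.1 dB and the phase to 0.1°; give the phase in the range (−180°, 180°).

ω = 1: 10.2 dB, 13.1°; ω = 40: 28.5 dB, 52.3°

At s = jω = j1:
zero (s+4): 4 + j1 → |·| = √(4²+1²) = √17 ≈ 4.1231, ∠ = arctan(1/4) ≈ 14.04°
pole (s+64): 64 + j1 → |·| = √(64²+1²) = √4097 ≈ 64.008, ∠ = arctan(1/64) ≈ 0.90°
|H| = 50 · 4.1231 / 64.008 ≈ 3.2208
Gain = 20 log₁₀(3.2208) ≈ 10.16 dB
∠H = 14.04° − 0.90° = 13.14°

At s = jω = j40:
zero (s+4): 4 + j40 → |·| = √(4²+40²) = √1616 ≈ 40.2, ∠ = arctan(40/4) ≈ 84.29°
pole (s+64): 64 + j40 → |·| = √(64²+40²) = √5696 ≈ 75.472, ∠ = arctan(40/64) ≈ 32.01°
|H| = 50 · 40.2 / 75.472 ≈ 26.632
Gain = 20 log₁₀(26.632) ≈ 28.51 dB
∠H = 84.29° − 32.01° = 52.28°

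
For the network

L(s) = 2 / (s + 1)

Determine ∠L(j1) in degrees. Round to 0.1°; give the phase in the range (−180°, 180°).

-45.0°

Substitute s = j1:
Numerator: 2 = 2 + j0
Denominator: (j1) + 1 = 1 + j1
|N| = √(2² + 0²) ≈ 2, ∠N ≈ 0.00°
|D| = √(1² + 1²) ≈ 1.4142, ∠D ≈ 45.00°
∠L = 0.00° − 45.00° = -45.00°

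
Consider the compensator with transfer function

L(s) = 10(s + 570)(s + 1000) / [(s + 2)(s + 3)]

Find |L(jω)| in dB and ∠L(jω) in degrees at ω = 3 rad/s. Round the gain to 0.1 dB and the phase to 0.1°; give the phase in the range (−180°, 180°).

At s = jω = j3:
zero (s+570): 570 + j3 → |·| = √(570²+3²) = √324909 ≈ 570.01, ∠ = arctan(3/570) ≈ 0.30°
zero (s+1000): 1000 + j3 → |·| = √(1000²+3²) = √1000009 ≈ 1000, ∠ = arctan(3/1000) ≈ 0.17°
pole (s+2): 2 + j3 → |·| = √(2²+3²) = √13 ≈ 3.6056, ∠ = arctan(3/2) ≈ 56.31°
pole (s+3): 3 + j3 → |·| = √(3²+3²) = √18 ≈ 4.2426, ∠ = arctan(3/3) ≈ 45.00°
|L| = 10 · 5.7001e+05 / 15.297 ≈ 3.7263e+05
Gain = 20 log₁₀(3.7263e+05) ≈ 111.43 dB
∠L = 0.47° − 101.31° = -100.84°

111.4 dB, -100.8°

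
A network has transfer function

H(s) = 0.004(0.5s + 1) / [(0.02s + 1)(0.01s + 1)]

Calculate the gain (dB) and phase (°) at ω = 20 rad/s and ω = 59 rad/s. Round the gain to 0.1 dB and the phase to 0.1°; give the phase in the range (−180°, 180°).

At ω = 20 rad/s:
zero (1 + j20·0.5) = 1 + j10 → |·| ≈ 10.05, ∠ ≈ 84.29°
pole (1 + j20·0.02) = 1 + j0.4 → |·| ≈ 1.077, ∠ ≈ 21.80°
pole (1 + j20·0.01) = 1 + j0.2 → |·| ≈ 1.0198, ∠ ≈ 11.31°
|H| = 0.004 · 10.05 / (1.077 · 1.0198) ≈ 0.036601
Gain = 20 log₁₀(0.036601) ≈ -28.73 dB
∠H = (84.29°) − (21.80° + 11.31°) = 51.18°

At ω = 59 rad/s:
zero (1 + j59·0.5) = 1 + j29.5 → |·| ≈ 29.517, ∠ ≈ 88.06°
pole (1 + j59·0.02) = 1 + j1.18 → |·| ≈ 1.5467, ∠ ≈ 49.72°
pole (1 + j59·0.01) = 1 + j0.59 → |·| ≈ 1.1611, ∠ ≈ 30.54°
|H| = 0.004 · 29.517 / (1.5467 · 1.1611) ≈ 0.065744
Gain = 20 log₁₀(0.065744) ≈ -23.64 dB
∠H = (88.06°) − (49.72° + 30.54°) = 7.80°

ω = 20: -28.7 dB, 51.2°; ω = 59: -23.6 dB, 7.8°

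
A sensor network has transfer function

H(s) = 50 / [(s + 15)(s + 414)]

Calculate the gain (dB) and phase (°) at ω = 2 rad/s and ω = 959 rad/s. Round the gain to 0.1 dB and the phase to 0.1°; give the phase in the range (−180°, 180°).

At s = jω = j2:
pole (s+15): 15 + j2 → |·| = √(15²+2²) = √229 ≈ 15.133, ∠ = arctan(2/15) ≈ 7.59°
pole (s+414): 414 + j2 → |·| = √(414²+2²) = √171400 ≈ 414, ∠ = arctan(2/414) ≈ 0.28°
|H| = 50 / 6265.1 ≈ 0.0079807
Gain = 20 log₁₀(0.0079807) ≈ -41.96 dB
∠H = 0.00° − 7.87° = -7.87°

At s = jω = j959:
pole (s+15): 15 + j959 → |·| = √(15²+959²) = √919906 ≈ 959.12, ∠ = arctan(959/15) ≈ 89.10°
pole (s+414): 414 + j959 → |·| = √(414²+959²) = √1091077 ≈ 1044.5, ∠ = arctan(959/414) ≈ 66.65°
|H| = 50 / 1.0018e+06 ≈ 4.991e-05
Gain = 20 log₁₀(4.991e-05) ≈ -86.04 dB
∠H = 0.00° − 155.75° = -155.75°

ω = 2: -42.0 dB, -7.9°; ω = 959: -86.0 dB, -155.8°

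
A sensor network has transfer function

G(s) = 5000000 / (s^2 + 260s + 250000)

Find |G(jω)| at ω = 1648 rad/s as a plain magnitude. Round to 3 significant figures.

2.00

At s = jω = j1648:
quadratic: (j1648)² + 260·j1648 + 250000 = -2465904 + j428480 → |·| ≈ 2.5029e+06, ∠ ≈ 170.14°
|G| = 5000000 / 2.5029e+06 ≈ 1.9977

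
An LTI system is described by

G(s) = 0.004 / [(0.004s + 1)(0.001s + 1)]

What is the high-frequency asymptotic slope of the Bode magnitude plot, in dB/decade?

-40 dB/decade

Each pole contributes −20 dB/decade at high frequency; each zero contributes +20 dB/decade.
Net: 0 zero(s) − 2 pole(s) → -40 dB/decade.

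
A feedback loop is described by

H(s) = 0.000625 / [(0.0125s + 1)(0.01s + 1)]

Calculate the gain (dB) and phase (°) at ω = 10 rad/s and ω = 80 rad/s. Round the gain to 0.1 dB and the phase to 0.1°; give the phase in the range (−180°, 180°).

At ω = 10 rad/s:
pole (1 + j10·0.0125) = 1 + j0.125 → |·| ≈ 1.0078, ∠ ≈ 7.13°
pole (1 + j10·0.01) = 1 + j0.1 → |·| ≈ 1.005, ∠ ≈ 5.71°
|H| = 0.000625 · 1 / (1.0078 · 1.005) ≈ 0.00061708
Gain = 20 log₁₀(0.00061708) ≈ -64.19 dB
∠H = (0°) − (7.13° + 5.71°) = -12.84°

At ω = 80 rad/s:
pole (1 + j80·0.0125) = 1 + j1 → |·| ≈ 1.4142, ∠ ≈ 45.00°
pole (1 + j80·0.01) = 1 + j0.8 → |·| ≈ 1.2806, ∠ ≈ 38.66°
|H| = 0.000625 · 1 / (1.4142 · 1.2806) ≈ 0.00034511
Gain = 20 log₁₀(0.00034511) ≈ -69.24 dB
∠H = (0°) − (45.00° + 38.66°) = -83.66°

ω = 10: -64.2 dB, -12.8°; ω = 80: -69.2 dB, -83.7°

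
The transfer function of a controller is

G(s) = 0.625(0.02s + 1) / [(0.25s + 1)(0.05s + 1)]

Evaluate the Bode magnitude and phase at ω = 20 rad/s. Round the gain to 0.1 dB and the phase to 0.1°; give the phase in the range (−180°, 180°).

-20.6 dB, -101.9°

At ω = 20 rad/s:
zero (1 + j20·0.02) = 1 + j0.4 → |·| ≈ 1.077, ∠ ≈ 21.80°
pole (1 + j20·0.25) = 1 + j5 → |·| ≈ 5.099, ∠ ≈ 78.69°
pole (1 + j20·0.05) = 1 + j1 → |·| ≈ 1.4142, ∠ ≈ 45.00°
|G| = 0.625 · 1.077 / (5.099 · 1.4142) ≈ 0.093347
Gain = 20 log₁₀(0.093347) ≈ -20.60 dB
∠G = (21.80°) − (78.69° + 45.00°) = -101.89°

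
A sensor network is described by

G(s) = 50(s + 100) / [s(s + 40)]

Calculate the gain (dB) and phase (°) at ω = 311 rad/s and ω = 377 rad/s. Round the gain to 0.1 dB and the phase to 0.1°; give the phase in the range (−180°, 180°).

At s = jω = j311:
zero (s+100): 100 + j311 → |·| = √(100²+311²) = √106721 ≈ 326.68, ∠ = arctan(311/100) ≈ 72.18°
pole (s+40): 40 + j311 → |·| = √(40²+311²) = √98321 ≈ 313.56, ∠ = arctan(311/40) ≈ 82.67°
pole at origin: |s| = 311, ∠ = 90.00° (in denominator)
|G| = 50 · 326.68 / 97517 ≈ 0.1675
Gain = 20 log₁₀(0.1675) ≈ -15.52 dB
∠G = 72.18° − 172.67° = -100.49°

At s = jω = j377:
zero (s+100): 100 + j377 → |·| = √(100²+377²) = √152129 ≈ 390.04, ∠ = arctan(377/100) ≈ 75.14°
pole (s+40): 40 + j377 → |·| = √(40²+377²) = √143729 ≈ 379.12, ∠ = arctan(377/40) ≈ 83.94°
pole at origin: |s| = 377, ∠ = 90.00° (in denominator)
|G| = 50 · 390.04 / 1.4293e+05 ≈ 0.13644
Gain = 20 log₁₀(0.13644) ≈ -17.30 dB
∠G = 75.14° − 173.94° = -98.80°

ω = 311: -15.5 dB, -100.5°; ω = 377: -17.3 dB, -98.8°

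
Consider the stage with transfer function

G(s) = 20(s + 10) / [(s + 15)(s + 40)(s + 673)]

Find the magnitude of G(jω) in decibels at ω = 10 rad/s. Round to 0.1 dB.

At s = jω = j10:
zero (s+10): 10 + j10 → |·| = √(10²+10²) = √200 ≈ 14.142, ∠ = arctan(10/10) ≈ 45.00°
pole (s+15): 15 + j10 → |·| = √(15²+10²) = √325 ≈ 18.028, ∠ = arctan(10/15) ≈ 33.69°
pole (s+40): 40 + j10 → |·| = √(40²+10²) = √1700 ≈ 41.231, ∠ = arctan(10/40) ≈ 14.04°
pole (s+673): 673 + j10 → |·| = √(673²+10²) = √453029 ≈ 673.07, ∠ = arctan(10/673) ≈ 0.85°
|G| = 20 · 14.142 / 5.003e+05 ≈ 0.00056534
Gain = 20 log₁₀(0.00056534) ≈ -64.95 dB

-65.0 dB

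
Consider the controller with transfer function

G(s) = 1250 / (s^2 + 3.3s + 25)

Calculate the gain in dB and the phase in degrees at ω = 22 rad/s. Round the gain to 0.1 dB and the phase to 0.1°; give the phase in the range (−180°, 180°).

8.6 dB, -171.0°

At s = jω = j22:
quadratic: (j22)² + 3.3·j22 + 25 = -459 + j72.6 → |·| ≈ 464.71, ∠ ≈ 171.01°
|G| = 1250 / 464.71 ≈ 2.6898
Gain = 20 log₁₀(2.6898) ≈ 8.59 dB
∠G = 0.00° − 171.01° = -171.01°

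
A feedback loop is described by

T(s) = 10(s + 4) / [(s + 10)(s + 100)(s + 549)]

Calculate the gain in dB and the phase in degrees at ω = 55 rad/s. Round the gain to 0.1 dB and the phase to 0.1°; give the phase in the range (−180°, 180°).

-76.1 dB, -28.4°

At s = jω = j55:
zero (s+4): 4 + j55 → |·| = √(4²+55²) = √3041 ≈ 55.145, ∠ = arctan(55/4) ≈ 85.84°
pole (s+10): 10 + j55 → |·| = √(10²+55²) = √3125 ≈ 55.902, ∠ = arctan(55/10) ≈ 79.70°
pole (s+100): 100 + j55 → |·| = √(100²+55²) = √13025 ≈ 114.13, ∠ = arctan(55/100) ≈ 28.81°
pole (s+549): 549 + j55 → |·| = √(549²+55²) = √304426 ≈ 551.75, ∠ = arctan(55/549) ≈ 5.72°
|T| = 10 · 55.145 / 3.5202e+06 ≈ 0.00015665
Gain = 20 log₁₀(0.00015665) ≈ -76.10 dB
∠T = 85.84° − 114.23° = -28.39°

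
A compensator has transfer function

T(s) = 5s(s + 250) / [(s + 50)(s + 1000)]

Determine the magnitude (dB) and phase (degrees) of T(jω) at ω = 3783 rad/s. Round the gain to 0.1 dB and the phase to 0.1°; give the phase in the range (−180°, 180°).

At s = jω = j3783:
zero (s+250): 250 + j3783 → |·| = √(250²+3783²) = √14373589 ≈ 3791.3, ∠ = arctan(3783/250) ≈ 86.22°
zero at origin: s = j3783 → |·| = 3783, ∠ = 90.00°
pole (s+50): 50 + j3783 → |·| = √(50²+3783²) = √14313589 ≈ 3783.3, ∠ = arctan(3783/50) ≈ 89.24°
pole (s+1000): 1000 + j3783 → |·| = √(1000²+3783²) = √15311089 ≈ 3912.9, ∠ = arctan(3783/1000) ≈ 75.19°
|T| = 5 · 1.4342e+07 / 1.4804e+07 ≈ 4.844
Gain = 20 log₁₀(4.844) ≈ 13.70 dB
∠T = 176.22° − 164.43° = 11.79°

13.7 dB, 11.8°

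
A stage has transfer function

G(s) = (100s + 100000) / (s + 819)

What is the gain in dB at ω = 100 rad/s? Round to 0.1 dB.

41.7 dB

Substitute s = j100:
Numerator: 100(j100) + 100000 = 100000 + j10000
Denominator: (j100) + 819 = 819 + j100
|N| = √(100000² + 10000²) ≈ 1.005e+05, ∠N ≈ 5.71°
|D| = √(819² + 100²) ≈ 825.08, ∠D ≈ 6.96°
|G| = 1.005e+05 / 825.08 ≈ 121.81
Gain = 20 log₁₀(121.81) ≈ 41.71 dB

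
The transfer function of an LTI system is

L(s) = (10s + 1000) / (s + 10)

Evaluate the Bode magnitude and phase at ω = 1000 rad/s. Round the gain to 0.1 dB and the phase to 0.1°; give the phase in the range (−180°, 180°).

20.0 dB, -5.1°

Substitute s = j1000:
Numerator: 10(j1000) + 1000 = 1000 + j10000
Denominator: (j1000) + 10 = 10 + j1000
|N| = √(1000² + 10000²) ≈ 10050, ∠N ≈ 84.29°
|D| = √(10² + 1000²) ≈ 1000, ∠D ≈ 89.43°
|L| = 10050 / 1000 ≈ 10.05
Gain = 20 log₁₀(10.05) ≈ 20.04 dB
∠L = 84.29° − 89.43° = -5.14°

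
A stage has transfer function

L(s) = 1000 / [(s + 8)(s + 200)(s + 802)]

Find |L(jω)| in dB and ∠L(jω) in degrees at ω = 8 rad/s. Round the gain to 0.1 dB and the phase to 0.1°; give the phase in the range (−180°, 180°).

-65.2 dB, -47.9°

At s = jω = j8:
pole (s+8): 8 + j8 → |·| = √(8²+8²) = √128 ≈ 11.314, ∠ = arctan(8/8) ≈ 45.00°
pole (s+200): 200 + j8 → |·| = √(200²+8²) = √40064 ≈ 200.16, ∠ = arctan(8/200) ≈ 2.29°
pole (s+802): 802 + j8 → |·| = √(802²+8²) = √643268 ≈ 802.04, ∠ = arctan(8/802) ≈ 0.57°
|L| = 1000 / 1.8163e+06 ≈ 0.00055057
Gain = 20 log₁₀(0.00055057) ≈ -65.18 dB
∠L = 0.00° − 47.86° = -47.86°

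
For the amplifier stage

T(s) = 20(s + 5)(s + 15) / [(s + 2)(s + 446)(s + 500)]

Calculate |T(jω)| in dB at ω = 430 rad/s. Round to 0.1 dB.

At s = jω = j430:
zero (s+5): 5 + j430 → |·| = √(5²+430²) = √184925 ≈ 430.03, ∠ = arctan(430/5) ≈ 89.33°
zero (s+15): 15 + j430 → |·| = √(15²+430²) = √185125 ≈ 430.26, ∠ = arctan(430/15) ≈ 88.00°
pole (s+2): 2 + j430 → |·| = √(2²+430²) = √184904 ≈ 430, ∠ = arctan(430/2) ≈ 89.73°
pole (s+446): 446 + j430 → |·| = √(446²+430²) = √383816 ≈ 619.53, ∠ = arctan(430/446) ≈ 43.95°
pole (s+500): 500 + j430 → |·| = √(500²+430²) = √434900 ≈ 659.47, ∠ = arctan(430/500) ≈ 40.70°
|T| = 20 · 1.8502e+05 / 1.7568e+08 ≈ 0.021063
Gain = 20 log₁₀(0.021063) ≈ -33.53 dB

-33.5 dB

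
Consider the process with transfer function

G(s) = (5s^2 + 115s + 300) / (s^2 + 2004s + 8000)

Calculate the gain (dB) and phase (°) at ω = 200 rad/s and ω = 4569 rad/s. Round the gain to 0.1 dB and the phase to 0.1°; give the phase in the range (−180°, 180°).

ω = 200: -6.0 dB, 78.9°; ω = 4569: 13.2 dB, 23.4°

Substitute s = j200:
Numerator: 5(j200)^2 + 115(j200) + 300 = -199700 + j23000
Denominator: (j200)^2 + 2004(j200) + 8000 = -32000 + j400800
|N| = √(199700² + 23000²) ≈ 2.0102e+05, ∠N ≈ 173.43°
|D| = √(32000² + 400800²) ≈ 4.0208e+05, ∠D ≈ 94.56°
|G| = 2.0102e+05 / 4.0208e+05 ≈ 0.49995
Gain = 20 log₁₀(0.49995) ≈ -6.02 dB
∠G = 173.43° − 94.56° = 78.87°

Substitute s = j4569:
Numerator: 5(j4569)^2 + 115(j4569) + 300 = -104378505 + j525435
Denominator: (j4569)^2 + 2004(j4569) + 8000 = -20867761 + j9156276
|N| = √(104378505² + 525435²) ≈ 1.0438e+08, ∠N ≈ 179.71°
|D| = √(20867761² + 9156276²) ≈ 2.2788e+07, ∠D ≈ 156.31°
|G| = 1.0438e+08 / 2.2788e+07 ≈ 4.5805
Gain = 20 log₁₀(4.5805) ≈ 13.22 dB
∠G = 179.71° − 156.31° = 23.40°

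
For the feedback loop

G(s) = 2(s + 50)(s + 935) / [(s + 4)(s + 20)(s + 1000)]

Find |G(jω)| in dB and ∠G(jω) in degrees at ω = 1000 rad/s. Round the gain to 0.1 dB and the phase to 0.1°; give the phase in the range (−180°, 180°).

-54.3 dB, -89.6°

At s = jω = j1000:
zero (s+50): 50 + j1000 → |·| = √(50²+1000²) = √1002500 ≈ 1001.2, ∠ = arctan(1000/50) ≈ 87.14°
zero (s+935): 935 + j1000 → |·| = √(935²+1000²) = √1874225 ≈ 1369, ∠ = arctan(1000/935) ≈ 46.92°
pole (s+4): 4 + j1000 → |·| = √(4²+1000²) = √1000016 ≈ 1000, ∠ = arctan(1000/4) ≈ 89.77°
pole (s+20): 20 + j1000 → |·| = √(20²+1000²) = √1000400 ≈ 1000.2, ∠ = arctan(1000/20) ≈ 88.85°
pole (s+1000): 1000 + j1000 → |·| = √(1000²+1000²) = √2000000 ≈ 1414.2, ∠ = arctan(1000/1000) ≈ 45.00°
|G| = 2 · 1.3706e+06 / 1.4145e+09 ≈ 0.0019379
Gain = 20 log₁₀(0.0019379) ≈ -54.25 dB
∠G = 134.06° − 223.62° = -89.56°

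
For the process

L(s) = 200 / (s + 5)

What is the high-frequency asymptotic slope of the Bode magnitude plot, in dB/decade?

Each pole contributes −20 dB/decade at high frequency; each zero contributes +20 dB/decade.
Net: 0 zero(s) − 1 pole(s) → -20 dB/decade.

-20 dB/decade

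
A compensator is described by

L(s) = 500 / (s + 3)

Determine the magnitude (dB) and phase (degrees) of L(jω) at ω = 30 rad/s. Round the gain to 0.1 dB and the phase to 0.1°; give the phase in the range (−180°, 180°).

24.4 dB, -84.3°

Substitute s = j30:
Numerator: 500 = 500 + j0
Denominator: (j30) + 3 = 3 + j30
|N| = √(500² + 0²) ≈ 500, ∠N ≈ 0.00°
|D| = √(3² + 30²) ≈ 30.15, ∠D ≈ 84.29°
|L| = 500 / 30.15 ≈ 16.584
Gain = 20 log₁₀(16.584) ≈ 24.39 dB
∠L = 0.00° − 84.29° = -84.29°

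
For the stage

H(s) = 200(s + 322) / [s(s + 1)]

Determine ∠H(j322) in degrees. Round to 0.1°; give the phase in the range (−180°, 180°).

At s = jω = j322:
zero (s+322): 322 + j322 → |·| = √(322²+322²) = √207368 ≈ 455.38, ∠ = arctan(322/322) ≈ 45.00°
pole (s+1): 1 + j322 → |·| = √(1²+322²) = √103685 ≈ 322, ∠ = arctan(322/1) ≈ 89.82°
pole at origin: |s| = 322, ∠ = 90.00° (in denominator)
∠H = 45.00° − 179.82° = -134.82°

-134.8°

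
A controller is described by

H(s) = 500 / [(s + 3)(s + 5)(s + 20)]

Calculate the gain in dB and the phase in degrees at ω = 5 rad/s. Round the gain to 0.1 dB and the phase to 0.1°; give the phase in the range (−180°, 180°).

-4.6 dB, -118.1°

At s = jω = j5:
pole (s+3): 3 + j5 → |·| = √(3²+5²) = √34 ≈ 5.831, ∠ = arctan(5/3) ≈ 59.04°
pole (s+5): 5 + j5 → |·| = √(5²+5²) = √50 ≈ 7.0711, ∠ = arctan(5/5) ≈ 45.00°
pole (s+20): 20 + j5 → |·| = √(20²+5²) = √425 ≈ 20.616, ∠ = arctan(5/20) ≈ 14.04°
|H| = 500 / 850.03 ≈ 0.58821
Gain = 20 log₁₀(0.58821) ≈ -4.61 dB
∠H = 0.00° − 118.08° = -118.08°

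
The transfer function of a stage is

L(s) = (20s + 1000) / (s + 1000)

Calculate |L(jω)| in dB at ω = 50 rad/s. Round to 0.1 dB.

3.0 dB

Substitute s = j50:
Numerator: 20(j50) + 1000 = 1000 + j1000
Denominator: (j50) + 1000 = 1000 + j50
|N| = √(1000² + 1000²) ≈ 1414.2, ∠N ≈ 45.00°
|D| = √(1000² + 50²) ≈ 1001.2, ∠D ≈ 2.86°
|L| = 1414.2 / 1001.2 ≈ 1.4125
Gain = 20 log₁₀(1.4125) ≈ 3.00 dB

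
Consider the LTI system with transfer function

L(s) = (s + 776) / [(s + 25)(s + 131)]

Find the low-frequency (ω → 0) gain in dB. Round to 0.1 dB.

-12.5 dB

L(0) = 1·776 / (25·131) ≈ 0.23695
20 log₁₀(0.23695) ≈ -12.51 dB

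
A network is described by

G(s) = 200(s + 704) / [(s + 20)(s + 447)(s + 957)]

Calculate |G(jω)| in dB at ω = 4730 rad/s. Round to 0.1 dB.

-101.1 dB

At s = jω = j4730:
zero (s+704): 704 + j4730 → |·| = √(704²+4730²) = √22868516 ≈ 4782.1, ∠ = arctan(4730/704) ≈ 81.53°
pole (s+20): 20 + j4730 → |·| = √(20²+4730²) = √22373300 ≈ 4730, ∠ = arctan(4730/20) ≈ 89.76°
pole (s+447): 447 + j4730 → |·| = √(447²+4730²) = √22572709 ≈ 4751.1, ∠ = arctan(4730/447) ≈ 84.60°
pole (s+957): 957 + j4730 → |·| = √(957²+4730²) = √23288749 ≈ 4825.8, ∠ = arctan(4730/957) ≈ 78.56°
|G| = 200 · 4782.1 / 1.0845e+11 ≈ 8.819e-06
Gain = 20 log₁₀(8.819e-06) ≈ -101.09 dB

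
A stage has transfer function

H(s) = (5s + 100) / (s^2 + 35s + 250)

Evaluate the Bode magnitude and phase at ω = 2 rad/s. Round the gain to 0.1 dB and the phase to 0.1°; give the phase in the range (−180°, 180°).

Substitute s = j2:
Numerator: 5(j2) + 100 = 100 + j10
Denominator: (j2)^2 + 35(j2) + 250 = 246 + j70
|N| = √(100² + 10²) ≈ 100.5, ∠N ≈ 5.71°
|D| = √(246² + 70²) ≈ 255.77, ∠D ≈ 15.88°
|H| = 100.5 / 255.77 ≈ 0.39293
Gain = 20 log₁₀(0.39293) ≈ -8.11 dB
∠H = 5.71° − 15.88° = -10.17°

-8.1 dB, -10.2°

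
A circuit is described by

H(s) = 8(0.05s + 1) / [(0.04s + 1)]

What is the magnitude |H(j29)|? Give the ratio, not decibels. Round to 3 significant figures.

At ω = 29 rad/s:
zero (1 + j29·0.05) = 1 + j1.45 → |·| ≈ 1.7614, ∠ ≈ 55.41°
pole (1 + j29·0.04) = 1 + j1.16 → |·| ≈ 1.5315, ∠ ≈ 49.24°
|H| = 8 · 1.7614 / (1.5315) ≈ 9.2009

9.20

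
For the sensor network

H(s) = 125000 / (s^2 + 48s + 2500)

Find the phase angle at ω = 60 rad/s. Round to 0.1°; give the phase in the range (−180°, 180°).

At s = jω = j60:
quadratic: (j60)² + 48·j60 + 2500 = -1100 + j2880 → |·| ≈ 3082.9, ∠ ≈ 110.90°
∠H = 0.00° − 110.90° = -110.90°

-110.9°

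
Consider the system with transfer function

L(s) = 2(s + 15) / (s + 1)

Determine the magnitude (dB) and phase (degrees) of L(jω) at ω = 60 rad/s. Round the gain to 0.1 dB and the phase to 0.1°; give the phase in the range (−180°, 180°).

At s = jω = j60:
zero (s+15): 15 + j60 → |·| = √(15²+60²) = √3825 ≈ 61.847, ∠ = arctan(60/15) ≈ 75.96°
pole (s+1): 1 + j60 → |·| = √(1²+60²) = √3601 ≈ 60.008, ∠ = arctan(60/1) ≈ 89.05°
|L| = 2 · 61.847 / 60.008 ≈ 2.0613
Gain = 20 log₁₀(2.0613) ≈ 6.28 dB
∠L = 75.96° − 89.05° = -13.09°

6.3 dB, -13.1°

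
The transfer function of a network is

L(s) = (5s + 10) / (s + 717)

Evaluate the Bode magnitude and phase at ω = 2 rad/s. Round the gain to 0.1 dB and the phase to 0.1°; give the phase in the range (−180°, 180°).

-34.1 dB, 44.8°

Substitute s = j2:
Numerator: 5(j2) + 10 = 10 + j10
Denominator: (j2) + 717 = 717 + j2
|N| = √(10² + 10²) ≈ 14.142, ∠N ≈ 45.00°
|D| = √(717² + 2²) ≈ 717, ∠D ≈ 0.16°
|L| = 14.142 / 717 ≈ 0.019724
Gain = 20 log₁₀(0.019724) ≈ -34.10 dB
∠L = 45.00° − 0.16° = 44.84°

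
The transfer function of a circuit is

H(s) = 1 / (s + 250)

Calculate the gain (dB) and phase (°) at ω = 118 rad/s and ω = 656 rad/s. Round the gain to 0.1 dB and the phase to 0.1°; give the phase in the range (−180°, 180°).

Substitute s = j118:
Numerator: 1 = 1 + j0
Denominator: (j118) + 250 = 250 + j118
|N| = √(1² + 0²) ≈ 1, ∠N ≈ 0.00°
|D| = √(250² + 118²) ≈ 276.45, ∠D ≈ 25.27°
|H| = 1 / 276.45 ≈ 0.0036173
Gain = 20 log₁₀(0.0036173) ≈ -48.83 dB
∠H = 0.00° − 25.27° = -25.27°

Substitute s = j656:
Numerator: 1 = 1 + j0
Denominator: (j656) + 250 = 250 + j656
|N| = √(1² + 0²) ≈ 1, ∠N ≈ 0.00°
|D| = √(250² + 656²) ≈ 702.02, ∠D ≈ 69.14°
|H| = 1 / 702.02 ≈ 0.0014245
Gain = 20 log₁₀(0.0014245) ≈ -56.93 dB
∠H = 0.00° − 69.14° = -69.14°

ω = 118: -48.8 dB, -25.3°; ω = 656: -56.9 dB, -69.1°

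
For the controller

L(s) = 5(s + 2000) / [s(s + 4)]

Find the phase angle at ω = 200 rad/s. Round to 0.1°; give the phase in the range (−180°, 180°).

-173.1°

At s = jω = j200:
zero (s+2000): 2000 + j200 → |·| = √(2000²+200²) = √4040000 ≈ 2010, ∠ = arctan(200/2000) ≈ 5.71°
pole (s+4): 4 + j200 → |·| = √(4²+200²) = √40016 ≈ 200.04, ∠ = arctan(200/4) ≈ 88.85°
pole at origin: |s| = 200, ∠ = 90.00° (in denominator)
∠L = 5.71° − 178.85° = -173.14°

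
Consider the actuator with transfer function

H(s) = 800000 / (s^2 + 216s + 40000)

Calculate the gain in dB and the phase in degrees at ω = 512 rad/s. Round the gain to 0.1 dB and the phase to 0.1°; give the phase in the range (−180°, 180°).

10.2 dB, -153.5°

At s = jω = j512:
quadratic: (j512)² + 216·j512 + 40000 = -222144 + j110592 → |·| ≈ 2.4815e+05, ∠ ≈ 153.53°
|H| = 800000 / 2.4815e+05 ≈ 3.2239
Gain = 20 log₁₀(3.2239) ≈ 10.17 dB
∠H = 0.00° − 153.53° = -153.53°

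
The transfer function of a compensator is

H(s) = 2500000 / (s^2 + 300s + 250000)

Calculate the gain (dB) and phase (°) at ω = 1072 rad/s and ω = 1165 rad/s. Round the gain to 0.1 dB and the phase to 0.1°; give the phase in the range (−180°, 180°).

At s = jω = j1072:
quadratic: (j1072)² + 300·j1072 + 250000 = -899184 + j321600 → |·| ≈ 9.5497e+05, ∠ ≈ 160.32°
|H| = 2500000 / 9.5497e+05 ≈ 2.6179
Gain = 20 log₁₀(2.6179) ≈ 8.36 dB
∠H = 0.00° − 160.32° = -160.32°

At s = jω = j1165:
quadratic: (j1165)² + 300·j1165 + 250000 = -1107225 + j349500 → |·| ≈ 1.1611e+06, ∠ ≈ 162.48°
|H| = 2500000 / 1.1611e+06 ≈ 2.1531
Gain = 20 log₁₀(2.1531) ≈ 6.66 dB
∠H = 0.00° − 162.48° = -162.48°

ω = 1072: 8.4 dB, -160.3°; ω = 1165: 6.7 dB, -162.5°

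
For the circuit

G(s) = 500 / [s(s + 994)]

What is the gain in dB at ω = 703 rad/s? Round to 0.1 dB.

-64.7 dB

At s = jω = j703:
pole (s+994): 994 + j703 → |·| = √(994²+703²) = √1482245 ≈ 1217.5, ∠ = arctan(703/994) ≈ 35.27°
pole at origin: |s| = 703, ∠ = 90.00° (in denominator)
|G| = 500 / 8.559e+05 ≈ 0.00058418
Gain = 20 log₁₀(0.00058418) ≈ -64.67 dB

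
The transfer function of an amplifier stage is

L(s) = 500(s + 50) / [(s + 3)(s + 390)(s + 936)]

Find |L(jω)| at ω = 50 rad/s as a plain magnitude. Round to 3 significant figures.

At s = jω = j50:
zero (s+50): 50 + j50 → |·| = √(50²+50²) = √5000 ≈ 70.711, ∠ = arctan(50/50) ≈ 45.00°
pole (s+3): 3 + j50 → |·| = √(3²+50²) = √2509 ≈ 50.09, ∠ = arctan(50/3) ≈ 86.57°
pole (s+390): 390 + j50 → |·| = √(390²+50²) = √154600 ≈ 393.19, ∠ = arctan(50/390) ≈ 7.31°
pole (s+936): 936 + j50 → |·| = √(936²+50²) = √878596 ≈ 937.33, ∠ = arctan(50/936) ≈ 3.06°
|L| = 500 · 70.711 / 1.8461e+07 ≈ 0.0019151

0.00192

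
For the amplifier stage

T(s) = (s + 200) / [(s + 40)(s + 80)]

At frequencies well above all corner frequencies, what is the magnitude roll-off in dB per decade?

-20 dB/decade

Each pole contributes −20 dB/decade at high frequency; each zero contributes +20 dB/decade.
Net: 1 zero(s) − 2 pole(s) → -20 dB/decade.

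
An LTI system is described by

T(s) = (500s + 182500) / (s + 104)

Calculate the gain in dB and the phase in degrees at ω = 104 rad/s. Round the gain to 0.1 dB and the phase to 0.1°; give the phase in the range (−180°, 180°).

Substitute s = j104:
Numerator: 500(j104) + 182500 = 182500 + j52000
Denominator: (j104) + 104 = 104 + j104
|N| = √(182500² + 52000²) ≈ 1.8976e+05, ∠N ≈ 15.90°
|D| = √(104² + 104²) ≈ 147.08, ∠D ≈ 45.00°
|T| = 1.8976e+05 / 147.08 ≈ 1290.2
Gain = 20 log₁₀(1290.2) ≈ 62.21 dB
∠T = 15.90° − 45.00° = -29.10°

62.2 dB, -29.1°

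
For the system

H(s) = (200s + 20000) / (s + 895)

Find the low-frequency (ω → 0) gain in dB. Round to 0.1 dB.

27.0 dB

H(0) = 20000 / 895 ≈ 22.346
20 log₁₀(22.346) ≈ 26.98 dB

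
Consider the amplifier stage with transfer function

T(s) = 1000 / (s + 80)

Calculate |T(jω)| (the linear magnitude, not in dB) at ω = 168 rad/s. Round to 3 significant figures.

Substitute s = j168:
Numerator: 1000 = 1000 + j0
Denominator: (j168) + 80 = 80 + j168
|N| = √(1000² + 0²) ≈ 1000, ∠N ≈ 0.00°
|D| = √(80² + 168²) ≈ 186.08, ∠D ≈ 64.54°
|T| = 1000 / 186.08 ≈ 5.374

5.37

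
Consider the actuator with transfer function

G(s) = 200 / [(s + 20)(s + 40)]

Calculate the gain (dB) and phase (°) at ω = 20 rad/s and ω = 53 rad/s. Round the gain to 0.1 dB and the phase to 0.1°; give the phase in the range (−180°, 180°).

At s = jω = j20:
pole (s+20): 20 + j20 → |·| = √(20²+20²) = √800 ≈ 28.284, ∠ = arctan(20/20) ≈ 45.00°
pole (s+40): 40 + j20 → |·| = √(40²+20²) = √2000 ≈ 44.721, ∠ = arctan(20/40) ≈ 26.57°
|G| = 200 / 1264.9 ≈ 0.15812
Gain = 20 log₁₀(0.15812) ≈ -16.02 dB
∠G = 0.00° − 71.57° = -71.57°

At s = jω = j53:
pole (s+20): 20 + j53 → |·| = √(20²+53²) = √3209 ≈ 56.648, ∠ = arctan(53/20) ≈ 69.33°
pole (s+40): 40 + j53 → |·| = √(40²+53²) = √4409 ≈ 66.4, ∠ = arctan(53/40) ≈ 52.96°
|G| = 200 / 3761.4 ≈ 0.053172
Gain = 20 log₁₀(0.053172) ≈ -25.49 dB
∠G = 0.00° − 122.29° = -122.29°

ω = 20: -16.0 dB, -71.6°; ω = 53: -25.5 dB, -122.3°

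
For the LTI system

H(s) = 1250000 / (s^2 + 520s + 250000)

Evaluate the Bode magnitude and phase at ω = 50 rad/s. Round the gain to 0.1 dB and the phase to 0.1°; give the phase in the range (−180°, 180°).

At s = jω = j50:
quadratic: (j50)² + 520·j50 + 250000 = 247500 + j26000 → |·| ≈ 2.4886e+05, ∠ ≈ 6.00°
|H| = 1250000 / 2.4886e+05 ≈ 5.0229
Gain = 20 log₁₀(5.0229) ≈ 14.02 dB
∠H = 0.00° − 6.00° = -6.00°

14.0 dB, -6.0°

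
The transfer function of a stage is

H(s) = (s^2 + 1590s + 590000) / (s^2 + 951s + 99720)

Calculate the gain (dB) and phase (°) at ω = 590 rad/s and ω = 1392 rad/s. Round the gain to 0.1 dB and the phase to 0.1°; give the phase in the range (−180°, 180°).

Substitute s = j590:
Numerator: (j590)^2 + 1590(j590) + 590000 = 241900 + j938100
Denominator: (j590)^2 + 951(j590) + 99720 = -248380 + j561090
|N| = √(241900² + 938100²) ≈ 9.6879e+05, ∠N ≈ 75.54°
|D| = √(248380² + 561090²) ≈ 6.1361e+05, ∠D ≈ 113.88°
|H| = 9.6879e+05 / 6.1361e+05 ≈ 1.5788
Gain = 20 log₁₀(1.5788) ≈ 3.97 dB
∠H = 75.54° − 113.88° = -38.34°

Substitute s = j1392:
Numerator: (j1392)^2 + 1590(j1392) + 590000 = -1347664 + j2213280
Denominator: (j1392)^2 + 951(j1392) + 99720 = -1837944 + j1323792
|N| = √(1347664² + 2213280²) ≈ 2.5913e+06, ∠N ≈ 121.34°
|D| = √(1837944² + 1323792²) ≈ 2.2651e+06, ∠D ≈ 144.24°
|H| = 2.5913e+06 / 2.2651e+06 ≈ 1.144
Gain = 20 log₁₀(1.144) ≈ 1.17 dB
∠H = 121.34° − 144.24° = -22.90°

ω = 590: 4.0 dB, -38.3°; ω = 1392: 1.2 dB, -22.9°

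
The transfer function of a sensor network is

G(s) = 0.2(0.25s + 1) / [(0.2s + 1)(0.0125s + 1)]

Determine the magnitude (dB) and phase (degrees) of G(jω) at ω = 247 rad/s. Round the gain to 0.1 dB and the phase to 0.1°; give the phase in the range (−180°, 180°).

At ω = 247 rad/s:
zero (1 + j247·0.25) = 1 + j61.75 → |·| ≈ 61.758, ∠ ≈ 89.07°
pole (1 + j247·0.2) = 1 + j49.4 → |·| ≈ 49.41, ∠ ≈ 88.84°
pole (1 + j247·0.0125) = 1 + j3.0875 → |·| ≈ 3.2454, ∠ ≈ 72.05°
|G| = 0.2 · 61.758 / (49.41 · 3.2454) ≈ 0.077026
Gain = 20 log₁₀(0.077026) ≈ -22.27 dB
∠G = (89.07°) − (88.84° + 72.05°) = -71.82°

-22.3 dB, -71.8°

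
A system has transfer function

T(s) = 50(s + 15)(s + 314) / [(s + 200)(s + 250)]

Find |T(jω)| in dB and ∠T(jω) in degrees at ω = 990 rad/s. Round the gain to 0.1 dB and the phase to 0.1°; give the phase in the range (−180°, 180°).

At s = jω = j990:
zero (s+15): 15 + j990 → |·| = √(15²+990²) = √980325 ≈ 990.11, ∠ = arctan(990/15) ≈ 89.13°
zero (s+314): 314 + j990 → |·| = √(314²+990²) = √1078696 ≈ 1038.6, ∠ = arctan(990/314) ≈ 72.40°
pole (s+200): 200 + j990 → |·| = √(200²+990²) = √1020100 ≈ 1010, ∠ = arctan(990/200) ≈ 78.58°
pole (s+250): 250 + j990 → |·| = √(250²+990²) = √1042600 ≈ 1021.1, ∠ = arctan(990/250) ≈ 75.83°
|T| = 50 · 1.0283e+06 / 1.0313e+06 ≈ 49.855
Gain = 20 log₁₀(49.855) ≈ 33.95 dB
∠T = 161.53° − 154.41° = 7.12°

34.0 dB, 7.1°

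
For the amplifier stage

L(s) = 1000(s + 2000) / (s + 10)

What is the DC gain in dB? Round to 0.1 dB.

L(0) = 1000·2000 / (10) = 2e+05
20 log₁₀(2e+05) ≈ 106.02 dB

106.0 dB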